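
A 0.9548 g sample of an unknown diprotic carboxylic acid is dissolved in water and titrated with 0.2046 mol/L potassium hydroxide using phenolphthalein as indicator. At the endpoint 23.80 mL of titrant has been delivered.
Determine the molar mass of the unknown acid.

392.2 g/mol

n(KOH) = 0.02380 L × 0.2046 mol/L = 4.869 × 10^-3 mol
From the 1:2 ratio, n(H2A) = 1/2 × 4.869 × 10^-3 = 2.435 × 10^-3 mol
M = m / n = 0.9548 g / 2.435 × 10^-3 mol = 392.2 g/mol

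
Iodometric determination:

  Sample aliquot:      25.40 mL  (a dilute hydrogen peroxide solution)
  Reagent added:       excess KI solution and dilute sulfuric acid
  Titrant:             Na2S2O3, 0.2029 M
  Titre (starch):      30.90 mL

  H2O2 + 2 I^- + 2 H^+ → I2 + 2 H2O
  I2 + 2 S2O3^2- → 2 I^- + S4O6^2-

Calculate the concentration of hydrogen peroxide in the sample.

n(S2O3^2-) = 0.03090 × 0.2029 = 6.270 × 10^-3 mol
n(I2) = n(S2O3^2-)/2 = 3.135 × 10^-3 mol
n(H2O2) in the aliquot = 3.135 × 10^-3 mol (1:1 ratio)
[H2O2] = 3.135 × 10^-3 / 0.02540 = 0.1234 mol/L

0.1234 M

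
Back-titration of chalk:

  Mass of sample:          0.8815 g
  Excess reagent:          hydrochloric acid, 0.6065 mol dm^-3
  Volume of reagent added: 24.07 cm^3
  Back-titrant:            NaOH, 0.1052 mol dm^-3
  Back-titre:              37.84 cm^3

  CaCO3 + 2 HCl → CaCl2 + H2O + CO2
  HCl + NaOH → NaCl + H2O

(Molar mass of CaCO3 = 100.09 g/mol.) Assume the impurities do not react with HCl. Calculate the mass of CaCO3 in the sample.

n(HCl) added = 0.02407 × 0.6065 = 0.01460 mol
n(NaOH) used in back-titration = 0.03784 × 0.1052 = 3.981 × 10^-3 mol
n(HCl) left over = 3.981 × 10^-3 mol (1:1 ratio)
n(HCl) consumed by analyte = 0.01460 − 3.981 × 10^-3 = 0.01062 mol
From the 1:2 ratio, n(CaCO3) = 1/2 × 0.01062 = 5.309 × 10^-3 mol
mass of CaCO3 = 5.309 × 10^-3 × 100.09 = 0.5314 g

0.5314 g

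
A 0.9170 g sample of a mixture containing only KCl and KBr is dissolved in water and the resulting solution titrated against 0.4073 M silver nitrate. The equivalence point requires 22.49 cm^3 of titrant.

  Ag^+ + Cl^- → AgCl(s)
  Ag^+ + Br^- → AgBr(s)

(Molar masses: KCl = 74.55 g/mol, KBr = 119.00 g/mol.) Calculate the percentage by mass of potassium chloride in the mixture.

n(AgNO3) = 0.02249 × 0.4073 = 9.160 × 10^-3 mol
Let x = n(KCl), y = n(KBr).
Titrant: 1x + 1y = 9.160 × 10^-3;  mass: 74.55x + 119.00y = 0.9170
Solving, x = 3.893 × 10^-3 mol, y = 5.267 × 10^-3 mol
mass of KCl = 3.893 × 10^-3 × 74.55 = 0.2903 g
% KCl = 0.2903 / 0.9170 × 100 = 31.65 %

31.65 %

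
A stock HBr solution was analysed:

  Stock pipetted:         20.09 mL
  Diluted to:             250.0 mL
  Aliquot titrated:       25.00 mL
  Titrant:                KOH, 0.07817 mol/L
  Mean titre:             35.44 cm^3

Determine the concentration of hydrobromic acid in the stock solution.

HBr + KOH → KBr + H2O
n(KOH) = 0.03544 × 0.07817 = 2.770 × 10^-3 mol
n(HBr) in the aliquot = 2.770 × 10^-3 mol (1:1 ratio)
[HBr]_dilute = 2.770 × 10^-3 / 0.02500 = 0.1108 mol/L
Dilution factor = 250.0 / 20.09 = 12.44
[HBr]_stock = 0.1108 × 12.44 = 1.379 mol/L

1.379 mol/L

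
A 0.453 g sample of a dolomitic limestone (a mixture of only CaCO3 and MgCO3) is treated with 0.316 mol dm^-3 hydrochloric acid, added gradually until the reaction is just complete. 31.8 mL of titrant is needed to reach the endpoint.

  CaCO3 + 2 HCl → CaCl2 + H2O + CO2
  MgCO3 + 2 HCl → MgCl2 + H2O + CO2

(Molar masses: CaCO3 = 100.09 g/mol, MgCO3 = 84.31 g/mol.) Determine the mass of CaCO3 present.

n(HCl) = 0.0318 × 0.316 = 0.0100 mol
Let x = n(CaCO3), y = n(MgCO3).
Titrant: 2x + 2y = 0.0100;  mass: 100.09x + 84.31y = 0.453
Solving, x = 1.86 × 10^-3 mol, y = 3.16 × 10^-3 mol
mass of CaCO3 = 1.86 × 10^-3 × 100.09 = 0.186 g

0.186 g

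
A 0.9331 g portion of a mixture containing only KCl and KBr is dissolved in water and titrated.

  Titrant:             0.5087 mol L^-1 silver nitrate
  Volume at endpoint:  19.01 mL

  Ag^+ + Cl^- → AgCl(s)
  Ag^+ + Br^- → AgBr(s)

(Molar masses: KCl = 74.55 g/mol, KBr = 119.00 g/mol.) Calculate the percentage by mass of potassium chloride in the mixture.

n(AgNO3) = 0.01901 × 0.5087 = 9.670 × 10^-3 mol
Let x = n(KCl), y = n(KBr).
Titrant: 1x + 1y = 9.670 × 10^-3;  mass: 74.55x + 119.00y = 0.9331
Solving, x = 4.897 × 10^-3 mol, y = 4.773 × 10^-3 mol
mass of KCl = 4.897 × 10^-3 × 74.55 = 0.3651 g
% KCl = 0.3651 / 0.9331 × 100 = 39.13 %

39.13 %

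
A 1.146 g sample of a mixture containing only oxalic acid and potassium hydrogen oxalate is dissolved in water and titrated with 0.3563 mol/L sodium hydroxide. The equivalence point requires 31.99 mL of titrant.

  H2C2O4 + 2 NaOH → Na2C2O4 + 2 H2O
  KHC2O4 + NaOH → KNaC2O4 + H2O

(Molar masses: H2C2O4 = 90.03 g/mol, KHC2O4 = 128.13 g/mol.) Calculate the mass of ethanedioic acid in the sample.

0.1703 g

n(NaOH) = 0.03199 × 0.3563 = 0.01140 mol
Let x = n(H2C2O4), y = n(KHC2O4).
Titrant: 2x + 1y = 0.01140;  mass: 90.03x + 128.13y = 1.146
Solving, x = 1.892 × 10^-3 mol, y = 7.615 × 10^-3 mol
mass of H2C2O4 = 1.892 × 10^-3 × 90.03 = 0.1703 g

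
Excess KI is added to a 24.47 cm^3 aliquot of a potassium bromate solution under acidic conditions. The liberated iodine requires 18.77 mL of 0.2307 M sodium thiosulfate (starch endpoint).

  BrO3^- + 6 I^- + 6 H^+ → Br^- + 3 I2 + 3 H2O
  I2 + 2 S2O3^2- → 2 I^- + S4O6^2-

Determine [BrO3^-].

n(S2O3^2-) = 0.01877 × 0.2307 = 4.330 × 10^-3 mol
n(I2) = n(S2O3^2-)/2 = 2.165 × 10^-3 mol
From the 1:3 ratio, n(BrO3^-) in the aliquot = 1/3 × 2.165 × 10^-3 = 7.217 × 10^-4 mol
[BrO3^-] = 7.217 × 10^-4 / 0.02447 = 0.02949 mol/L

0.02949 M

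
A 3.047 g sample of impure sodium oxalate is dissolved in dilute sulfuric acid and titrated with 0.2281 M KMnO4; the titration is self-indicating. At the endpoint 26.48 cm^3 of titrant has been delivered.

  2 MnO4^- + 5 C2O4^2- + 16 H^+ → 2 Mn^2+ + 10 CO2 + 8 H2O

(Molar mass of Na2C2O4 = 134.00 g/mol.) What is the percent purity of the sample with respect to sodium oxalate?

66.41 %

n(KMnO4) = 0.02648 L × 0.2281 mol/L = 6.040 × 10^-3 mol
From the 5:2 ratio, n(Na2C2O4) = 5/2 × 6.040 × 10^-3 = 0.01510 mol
mass of Na2C2O4 = 0.01510 × 134.00 g/mol = 2.023 g
% Na2C2O4 = 2.023 / 3.047 × 100 = 66.41 %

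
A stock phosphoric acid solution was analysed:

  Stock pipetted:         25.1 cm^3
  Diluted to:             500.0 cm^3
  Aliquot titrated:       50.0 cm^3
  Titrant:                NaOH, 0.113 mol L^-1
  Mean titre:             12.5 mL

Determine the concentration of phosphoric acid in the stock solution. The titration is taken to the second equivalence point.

H3PO4 + 2 NaOH → Na2HPO4 + 2 H2O
n(NaOH) = 0.0125 × 0.113 = 1.41 × 10^-3 mol
From the 1:2 ratio, n(H3PO4) in the aliquot = 1/2 × 1.41 × 10^-3 = 7.06 × 10^-4 mol
[H3PO4]_dilute = 7.06 × 10^-4 / 0.0500 = 0.0141 mol/L
Dilution factor = 500.0 / 25.1 = 19.92
[H3PO4]_stock = 0.0141 × 19.92 = 0.281 mol/L

0.281 mol/L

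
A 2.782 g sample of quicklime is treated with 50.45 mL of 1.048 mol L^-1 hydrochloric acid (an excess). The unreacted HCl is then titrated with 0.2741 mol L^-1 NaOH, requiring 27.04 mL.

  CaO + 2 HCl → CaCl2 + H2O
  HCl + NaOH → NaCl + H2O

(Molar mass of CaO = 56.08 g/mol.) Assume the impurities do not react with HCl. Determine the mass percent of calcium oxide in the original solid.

45.82 %

n(HCl) added = 0.05045 × 1.048 = 0.05287 mol
n(NaOH) used in back-titration = 0.02704 × 0.2741 = 7.412 × 10^-3 mol
n(HCl) left over = 7.412 × 10^-3 mol (1:1 ratio)
n(HCl) consumed by analyte = 0.05287 − 7.412 × 10^-3 = 0.04546 mol
From the 1:2 ratio, n(CaO) = 1/2 × 0.04546 = 0.02273 mol
mass of CaO = 0.02273 × 56.08 = 1.275 g
% CaO = 1.275 / 2.782 × 100 = 45.82 %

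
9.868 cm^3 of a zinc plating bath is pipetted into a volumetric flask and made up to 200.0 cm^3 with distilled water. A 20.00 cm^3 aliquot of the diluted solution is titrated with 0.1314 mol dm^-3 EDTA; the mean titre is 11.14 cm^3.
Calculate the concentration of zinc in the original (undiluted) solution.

Zn^2+ + EDTA^4- → [Zn(EDTA)]^2-
n(EDTA) = 0.01114 × 0.1314 = 1.464 × 10^-3 mol
n(Zn2+) in the aliquot = 1.464 × 10^-3 mol (1:1 ratio)
[Zn2+]_dilute = 1.464 × 10^-3 / 0.02000 = 0.07319 mol/L
Dilution factor = 200.0 / 9.868 = 20.27
[Zn2+]_stock = 0.07319 × 20.27 = 1.483 mol/L

1.483 mol/L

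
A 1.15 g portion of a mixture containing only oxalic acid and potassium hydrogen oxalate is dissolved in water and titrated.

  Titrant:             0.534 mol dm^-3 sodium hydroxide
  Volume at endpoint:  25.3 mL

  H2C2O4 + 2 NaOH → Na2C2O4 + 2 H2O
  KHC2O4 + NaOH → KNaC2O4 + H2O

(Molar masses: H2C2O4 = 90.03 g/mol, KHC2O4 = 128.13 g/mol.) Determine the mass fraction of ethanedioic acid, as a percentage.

n(NaOH) = 0.0253 × 0.534 = 0.0135 mol
Let x = n(H2C2O4), y = n(KHC2O4).
Titrant: 2x + 1y = 0.0135;  mass: 90.03x + 128.13y = 1.15
Solving, x = 3.50 × 10^-3 mol, y = 6.52 × 10^-3 mol
mass of H2C2O4 = 3.50 × 10^-3 × 90.03 = 0.315 g
% H2C2O4 = 0.315 / 1.15 × 100 = 27.4 %

27.4 %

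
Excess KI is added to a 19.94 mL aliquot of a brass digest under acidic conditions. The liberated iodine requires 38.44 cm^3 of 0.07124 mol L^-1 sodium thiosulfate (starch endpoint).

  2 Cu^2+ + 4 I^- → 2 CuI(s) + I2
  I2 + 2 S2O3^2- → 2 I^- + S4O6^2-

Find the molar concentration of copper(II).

0.1373 mol/L

n(S2O3^2-) = 0.03844 × 0.07124 = 2.738 × 10^-3 mol
n(I2) = n(S2O3^2-)/2 = 1.369 × 10^-3 mol
From the 2:1 ratio, n(Cu2+) in the aliquot = 2/1 × 1.369 × 10^-3 = 2.738 × 10^-3 mol
[Cu2+] = 2.738 × 10^-3 / 0.01994 = 0.1373 mol/L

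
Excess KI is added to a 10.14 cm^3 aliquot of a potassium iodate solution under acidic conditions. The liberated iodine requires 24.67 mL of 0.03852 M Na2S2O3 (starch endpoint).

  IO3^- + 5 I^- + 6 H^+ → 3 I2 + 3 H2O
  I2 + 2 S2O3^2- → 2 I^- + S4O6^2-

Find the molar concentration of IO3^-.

0.01562 M

n(S2O3^2-) = 0.02467 × 0.03852 = 9.503 × 10^-4 mol
n(I2) = n(S2O3^2-)/2 = 4.751 × 10^-4 mol
From the 1:3 ratio, n(IO3^-) in the aliquot = 1/3 × 4.751 × 10^-4 = 1.584 × 10^-4 mol
[IO3^-] = 1.584 × 10^-4 / 0.01014 = 0.01562 mol/L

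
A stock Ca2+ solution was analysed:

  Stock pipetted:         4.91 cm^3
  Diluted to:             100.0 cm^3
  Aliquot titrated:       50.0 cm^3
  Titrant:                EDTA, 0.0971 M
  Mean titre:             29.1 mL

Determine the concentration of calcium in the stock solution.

1.15 M

Ca^2+ + EDTA^4- → [Ca(EDTA)]^2-
n(EDTA) = 0.0291 × 0.0971 = 2.83 × 10^-3 mol
n(Ca2+) in the aliquot = 2.83 × 10^-3 mol (1:1 ratio)
[Ca2+]_dilute = 2.83 × 10^-3 / 0.0500 = 0.0565 mol/L
Dilution factor = 100.0 / 4.91 = 20.37
[Ca2+]_stock = 0.0565 × 20.37 = 1.15 mol/L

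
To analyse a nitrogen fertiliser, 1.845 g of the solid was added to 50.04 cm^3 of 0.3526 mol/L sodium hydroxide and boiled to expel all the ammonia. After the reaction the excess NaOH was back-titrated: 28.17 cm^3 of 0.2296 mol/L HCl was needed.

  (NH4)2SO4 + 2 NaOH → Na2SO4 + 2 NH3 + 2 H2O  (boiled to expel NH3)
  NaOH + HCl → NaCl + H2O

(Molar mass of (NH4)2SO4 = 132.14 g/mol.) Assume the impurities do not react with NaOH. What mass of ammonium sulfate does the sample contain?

n(NaOH) added = 0.05004 × 0.3526 = 0.01764 mol
n(HCl) used in back-titration = 0.02817 × 0.2296 = 6.468 × 10^-3 mol
n(NaOH) left over = 6.468 × 10^-3 mol (1:1 ratio)
n(NaOH) consumed by analyte = 0.01764 − 6.468 × 10^-3 = 0.01118 mol
From the 1:2 ratio, n((NH4)2SO4) = 1/2 × 0.01118 = 5.588 × 10^-3 mol
mass of (NH4)2SO4 = 5.588 × 10^-3 × 132.14 = 0.7384 g

0.7384 g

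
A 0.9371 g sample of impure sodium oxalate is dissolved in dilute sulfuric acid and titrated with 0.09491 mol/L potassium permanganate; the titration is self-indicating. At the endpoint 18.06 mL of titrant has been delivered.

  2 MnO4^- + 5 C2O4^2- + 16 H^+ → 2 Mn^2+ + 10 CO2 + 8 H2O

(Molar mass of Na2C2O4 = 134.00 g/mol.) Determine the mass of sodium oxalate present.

n(KMnO4) = 0.01806 L × 0.09491 mol/L = 1.714 × 10^-3 mol
From the 5:2 ratio, n(Na2C2O4) = 5/2 × 1.714 × 10^-3 = 4.285 × 10^-3 mol
mass of Na2C2O4 = 4.285 × 10^-3 × 134.00 g/mol = 0.5742 g

0.5742 g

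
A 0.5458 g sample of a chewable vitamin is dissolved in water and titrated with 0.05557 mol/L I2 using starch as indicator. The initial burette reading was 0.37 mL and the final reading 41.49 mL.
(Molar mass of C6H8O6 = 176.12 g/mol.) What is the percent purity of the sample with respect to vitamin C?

C6H8O6 + I2 → C6H6O6 + 2 HI
n(I2) = 0.04112 L × 0.05557 mol/L = 2.285 × 10^-3 mol
n(C6H8O6) = 2.285 × 10^-3 mol (1:1 ratio)
mass of C6H8O6 = 2.285 × 10^-3 × 176.12 g/mol = 0.4024 g
% C6H8O6 = 0.4024 / 0.5458 × 100 = 73.73 %

73.73 %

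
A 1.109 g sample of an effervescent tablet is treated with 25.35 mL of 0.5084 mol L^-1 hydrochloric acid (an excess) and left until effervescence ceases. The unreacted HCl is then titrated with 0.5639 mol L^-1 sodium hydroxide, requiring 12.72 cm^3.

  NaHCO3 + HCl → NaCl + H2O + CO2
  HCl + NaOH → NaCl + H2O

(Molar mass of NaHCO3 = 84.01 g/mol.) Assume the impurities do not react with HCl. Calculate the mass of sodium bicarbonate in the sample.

0.4801 g

n(HCl) added = 0.02535 × 0.5084 = 0.01289 mol
n(NaOH) used in back-titration = 0.01272 × 0.5639 = 7.173 × 10^-3 mol
n(HCl) left over = 7.173 × 10^-3 mol (1:1 ratio)
n(HCl) consumed by analyte = 0.01289 − 7.173 × 10^-3 = 5.715 × 10^-3 mol
n(NaHCO3) = 5.715 × 10^-3 mol (1:1 ratio)
mass of NaHCO3 = 5.715 × 10^-3 × 84.01 = 0.4801 g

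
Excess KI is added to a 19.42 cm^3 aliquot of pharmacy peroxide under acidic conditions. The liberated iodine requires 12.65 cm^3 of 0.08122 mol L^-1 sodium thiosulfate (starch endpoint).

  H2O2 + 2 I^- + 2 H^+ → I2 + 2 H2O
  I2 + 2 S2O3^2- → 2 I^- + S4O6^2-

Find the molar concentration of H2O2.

n(S2O3^2-) = 0.01265 × 0.08122 = 1.027 × 10^-3 mol
n(I2) = n(S2O3^2-)/2 = 5.137 × 10^-4 mol
n(H2O2) in the aliquot = 5.137 × 10^-4 mol (1:1 ratio)
[H2O2] = 5.137 × 10^-4 / 0.01942 = 0.02645 mol/L

0.02645 mol/L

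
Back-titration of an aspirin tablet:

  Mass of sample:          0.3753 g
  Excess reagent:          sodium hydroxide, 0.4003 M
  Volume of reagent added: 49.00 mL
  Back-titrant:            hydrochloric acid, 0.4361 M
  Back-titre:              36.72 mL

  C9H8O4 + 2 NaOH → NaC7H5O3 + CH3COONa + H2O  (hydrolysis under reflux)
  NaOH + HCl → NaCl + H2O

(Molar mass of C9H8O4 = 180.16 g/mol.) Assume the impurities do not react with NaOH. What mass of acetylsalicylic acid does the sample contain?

0.3244 g

n(NaOH) added = 0.04900 × 0.4003 = 0.01961 mol
n(HCl) used in back-titration = 0.03672 × 0.4361 = 0.01601 mol
n(NaOH) left over = 0.01601 mol (1:1 ratio)
n(NaOH) consumed by analyte = 0.01961 − 0.01601 = 3.601 × 10^-3 mol
From the 1:2 ratio, n(C9H8O4) = 1/2 × 3.601 × 10^-3 = 1.801 × 10^-3 mol
mass of C9H8O4 = 1.801 × 10^-3 × 180.16 = 0.3244 g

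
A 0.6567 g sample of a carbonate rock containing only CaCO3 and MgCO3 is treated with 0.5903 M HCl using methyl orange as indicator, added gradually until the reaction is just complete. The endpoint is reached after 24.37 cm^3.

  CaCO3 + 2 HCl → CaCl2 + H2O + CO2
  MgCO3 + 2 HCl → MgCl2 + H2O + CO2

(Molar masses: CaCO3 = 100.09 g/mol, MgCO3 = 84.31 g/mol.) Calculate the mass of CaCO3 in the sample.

0.3189 g

n(HCl) = 0.02437 × 0.5903 = 0.01439 mol
Let x = n(CaCO3), y = n(MgCO3).
Titrant: 2x + 2y = 0.01439;  mass: 100.09x + 84.31y = 0.6567
Solving, x = 3.186 × 10^-3 mol, y = 4.007 × 10^-3 mol
mass of CaCO3 = 3.186 × 10^-3 × 100.09 = 0.3189 g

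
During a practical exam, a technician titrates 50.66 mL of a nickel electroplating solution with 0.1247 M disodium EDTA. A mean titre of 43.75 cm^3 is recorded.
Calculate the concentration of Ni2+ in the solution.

Ni^2+ + EDTA^4- → [Ni(EDTA)]^2-
n(EDTA) = 0.04375 L × 0.1247 mol/L = 5.456 × 10^-3 mol
n(Ni2+) = 5.456 × 10^-3 mol (1:1 mole ratio)
[Ni2+] = 5.456 × 10^-3 mol / 0.05066 L = 0.1077 mol/L

0.1077 M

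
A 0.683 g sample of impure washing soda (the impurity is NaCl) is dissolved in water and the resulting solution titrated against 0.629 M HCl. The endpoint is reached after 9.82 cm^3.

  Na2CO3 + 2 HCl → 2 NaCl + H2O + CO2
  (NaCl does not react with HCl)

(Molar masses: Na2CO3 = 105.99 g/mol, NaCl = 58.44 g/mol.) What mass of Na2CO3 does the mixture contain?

0.327 g

n(HCl) = 0.00982 × 0.629 = 6.18 × 10^-3 mol
Let x = n(Na2CO3), y = n(NaCl).
Titrant: 2x = 6.18 × 10^-3;  mass: 105.99x + 58.44y = 0.683
Solving, x = 3.09 × 10^-3 mol, y = 6.09 × 10^-3 mol
mass of Na2CO3 = 3.09 × 10^-3 × 105.99 = 0.327 g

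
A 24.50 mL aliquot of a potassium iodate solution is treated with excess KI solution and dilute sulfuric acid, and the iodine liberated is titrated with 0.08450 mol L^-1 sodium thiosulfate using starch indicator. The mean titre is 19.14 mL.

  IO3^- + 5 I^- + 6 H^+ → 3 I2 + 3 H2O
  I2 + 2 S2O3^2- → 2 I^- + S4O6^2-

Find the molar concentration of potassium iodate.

n(S2O3^2-) = 0.01914 × 0.08450 = 1.617 × 10^-3 mol
n(I2) = n(S2O3^2-)/2 = 8.087 × 10^-4 mol
From the 1:3 ratio, n(IO3^-) in the aliquot = 1/3 × 8.087 × 10^-4 = 2.696 × 10^-4 mol
[IO3^-] = 2.696 × 10^-4 / 0.02450 = 0.01100 mol/L

0.01100 mol/L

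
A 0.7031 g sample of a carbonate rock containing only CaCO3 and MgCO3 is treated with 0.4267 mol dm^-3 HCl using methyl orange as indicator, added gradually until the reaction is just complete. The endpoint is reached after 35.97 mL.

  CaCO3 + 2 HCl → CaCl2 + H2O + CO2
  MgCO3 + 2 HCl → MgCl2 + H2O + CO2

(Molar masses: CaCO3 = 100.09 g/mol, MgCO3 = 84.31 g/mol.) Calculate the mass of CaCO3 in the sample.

n(HCl) = 0.03597 × 0.4267 = 0.01535 mol
Let x = n(CaCO3), y = n(MgCO3).
Titrant: 2x + 2y = 0.01535;  mass: 100.09x + 84.31y = 0.7031
Solving, x = 3.554 × 10^-3 mol, y = 4.120 × 10^-3 mol
mass of CaCO3 = 3.554 × 10^-3 × 100.09 = 0.3558 g

0.3558 g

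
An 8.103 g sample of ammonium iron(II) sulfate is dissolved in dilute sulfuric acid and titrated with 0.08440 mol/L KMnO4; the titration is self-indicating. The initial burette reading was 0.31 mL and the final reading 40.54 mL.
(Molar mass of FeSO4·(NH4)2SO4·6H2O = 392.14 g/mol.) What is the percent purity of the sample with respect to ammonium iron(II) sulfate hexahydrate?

82.16 %

MnO4^- + 5 Fe^2+ + 8 H^+ → Mn^2+ + 5 Fe^3+ + 4 H2O
n(KMnO4) = 0.04023 L × 0.08440 mol/L = 3.395 × 10^-3 mol
From the 5:1 ratio, n(FeSO4·(NH4)2SO4·6H2O) = 5/1 × 3.395 × 10^-3 = 0.01698 mol
mass of FeSO4·(NH4)2SO4·6H2O = 0.01698 × 392.14 g/mol = 6.657 g
% FeSO4·(NH4)2SO4·6H2O = 6.657 / 8.103 × 100 = 82.16 %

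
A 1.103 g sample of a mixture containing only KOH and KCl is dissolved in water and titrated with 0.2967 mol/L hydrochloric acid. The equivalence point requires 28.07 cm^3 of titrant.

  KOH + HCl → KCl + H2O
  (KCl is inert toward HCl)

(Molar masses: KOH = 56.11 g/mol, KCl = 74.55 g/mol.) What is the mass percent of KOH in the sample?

n(HCl) = 0.02807 × 0.2967 = 8.328 × 10^-3 mol
Let x = n(KOH), y = n(KCl).
Titrant: 1x = 8.328 × 10^-3;  mass: 56.11x + 74.55y = 1.103
Solving, x = 8.328 × 10^-3 mol, y = 8.527 × 10^-3 mol
mass of KOH = 8.328 × 10^-3 × 56.11 = 0.4673 g
% KOH = 0.4673 / 1.103 × 100 = 42.37 %

42.37 %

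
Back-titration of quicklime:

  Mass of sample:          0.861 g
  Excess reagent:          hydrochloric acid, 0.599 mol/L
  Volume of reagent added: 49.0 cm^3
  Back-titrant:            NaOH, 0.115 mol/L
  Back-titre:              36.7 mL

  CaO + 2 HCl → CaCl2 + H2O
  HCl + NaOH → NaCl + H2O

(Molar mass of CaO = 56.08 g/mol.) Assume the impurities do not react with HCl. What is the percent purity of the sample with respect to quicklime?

n(HCl) added = 0.0490 × 0.599 = 0.0294 mol
n(NaOH) used in back-titration = 0.0367 × 0.115 = 4.22 × 10^-3 mol
n(HCl) left over = 4.22 × 10^-3 mol (1:1 ratio)
n(HCl) consumed by analyte = 0.0294 − 4.22 × 10^-3 = 0.0251 mol
From the 1:2 ratio, n(CaO) = 1/2 × 0.0251 = 0.0126 mol
mass of CaO = 0.0126 × 56.08 = 0.705 g
% CaO = 0.705 / 0.861 × 100 = 81.8 %

81.8 %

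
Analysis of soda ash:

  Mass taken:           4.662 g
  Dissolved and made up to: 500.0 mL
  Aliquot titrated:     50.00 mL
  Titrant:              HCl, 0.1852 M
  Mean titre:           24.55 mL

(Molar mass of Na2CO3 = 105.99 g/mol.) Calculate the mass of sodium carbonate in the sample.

2.410 g

Na2CO3 + 2 HCl → 2 NaCl + H2O + CO2
n(HCl) per titration = 0.02455 × 0.1852 = 4.547 × 10^-3 mol
From the 1:2 ratio, n(Na2CO3) in each aliquot = 1/2 × 4.547 × 10^-3 = 2.273 × 10^-3 mol
n(Na2CO3) in the whole flask = 2.273 × 10^-3 × 500.0/50.00 = 0.02273 mol
mass of Na2CO3 = 0.02273 × 105.99 = 2.410 g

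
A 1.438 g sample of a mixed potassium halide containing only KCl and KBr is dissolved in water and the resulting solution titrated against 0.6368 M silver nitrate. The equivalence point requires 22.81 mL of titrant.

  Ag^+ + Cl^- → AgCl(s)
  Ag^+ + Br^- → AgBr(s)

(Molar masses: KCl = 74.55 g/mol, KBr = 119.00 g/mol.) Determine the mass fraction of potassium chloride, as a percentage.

33.88 %

n(AgNO3) = 0.02281 × 0.6368 = 0.01453 mol
Let x = n(KCl), y = n(KBr).
Titrant: 1x + 1y = 0.01453;  mass: 74.55x + 119.00y = 1.438
Solving, x = 6.536 × 10^-3 mol, y = 7.989 × 10^-3 mol
mass of KCl = 6.536 × 10^-3 × 74.55 = 0.4873 g
% KCl = 0.4873 / 1.438 × 100 = 33.88 %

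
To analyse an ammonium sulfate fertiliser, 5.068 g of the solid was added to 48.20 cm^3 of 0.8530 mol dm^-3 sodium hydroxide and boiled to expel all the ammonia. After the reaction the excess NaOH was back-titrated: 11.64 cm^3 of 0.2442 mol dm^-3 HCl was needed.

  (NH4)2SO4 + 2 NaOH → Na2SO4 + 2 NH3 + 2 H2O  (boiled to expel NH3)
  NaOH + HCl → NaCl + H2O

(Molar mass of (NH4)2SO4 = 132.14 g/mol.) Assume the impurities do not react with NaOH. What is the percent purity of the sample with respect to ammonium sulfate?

n(NaOH) added = 0.04820 × 0.8530 = 0.04111 mol
n(HCl) used in back-titration = 0.01164 × 0.2442 = 2.842 × 10^-3 mol
n(NaOH) left over = 2.842 × 10^-3 mol (1:1 ratio)
n(NaOH) consumed by analyte = 0.04111 − 2.842 × 10^-3 = 0.03827 mol
From the 1:2 ratio, n((NH4)2SO4) = 1/2 × 0.03827 = 0.01914 mol
mass of (NH4)2SO4 = 0.01914 × 132.14 = 2.529 g
% (NH4)2SO4 = 2.529 / 5.068 × 100 = 49.89 %

49.89 %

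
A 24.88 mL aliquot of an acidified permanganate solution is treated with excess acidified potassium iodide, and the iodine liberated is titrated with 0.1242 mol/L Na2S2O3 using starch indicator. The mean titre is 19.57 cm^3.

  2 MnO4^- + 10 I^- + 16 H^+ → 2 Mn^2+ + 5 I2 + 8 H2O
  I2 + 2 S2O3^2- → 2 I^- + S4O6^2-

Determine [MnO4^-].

0.01954 mol/L

n(S2O3^2-) = 0.01957 × 0.1242 = 2.431 × 10^-3 mol
n(I2) = n(S2O3^2-)/2 = 1.215 × 10^-3 mol
From the 2:5 ratio, n(MnO4^-) in the aliquot = 2/5 × 1.215 × 10^-3 = 4.861 × 10^-4 mol
[MnO4^-] = 4.861 × 10^-4 / 0.02488 = 0.01954 mol/L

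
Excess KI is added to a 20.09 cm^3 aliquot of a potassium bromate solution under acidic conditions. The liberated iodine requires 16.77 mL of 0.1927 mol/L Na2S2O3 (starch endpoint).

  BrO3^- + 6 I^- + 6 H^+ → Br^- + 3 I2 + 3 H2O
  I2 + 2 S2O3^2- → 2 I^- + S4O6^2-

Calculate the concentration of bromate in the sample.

n(S2O3^2-) = 0.01677 × 0.1927 = 3.232 × 10^-3 mol
n(I2) = n(S2O3^2-)/2 = 1.616 × 10^-3 mol
From the 1:3 ratio, n(BrO3^-) in the aliquot = 1/3 × 1.616 × 10^-3 = 5.386 × 10^-4 mol
[BrO3^-] = 5.386 × 10^-4 / 0.02009 = 0.02681 mol/L

0.02681 mol/L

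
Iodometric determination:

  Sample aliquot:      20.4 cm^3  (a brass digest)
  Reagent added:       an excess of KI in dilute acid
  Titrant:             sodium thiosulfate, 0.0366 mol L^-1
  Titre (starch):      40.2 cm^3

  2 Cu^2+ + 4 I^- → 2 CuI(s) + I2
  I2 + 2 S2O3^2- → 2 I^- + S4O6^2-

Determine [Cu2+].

n(S2O3^2-) = 0.0402 × 0.0366 = 1.47 × 10^-3 mol
n(I2) = n(S2O3^2-)/2 = 7.36 × 10^-4 mol
From the 2:1 ratio, n(Cu2+) in the aliquot = 2/1 × 7.36 × 10^-4 = 1.47 × 10^-3 mol
[Cu2+] = 1.47 × 10^-3 / 0.0204 = 0.0721 mol/L

0.0721 mol/L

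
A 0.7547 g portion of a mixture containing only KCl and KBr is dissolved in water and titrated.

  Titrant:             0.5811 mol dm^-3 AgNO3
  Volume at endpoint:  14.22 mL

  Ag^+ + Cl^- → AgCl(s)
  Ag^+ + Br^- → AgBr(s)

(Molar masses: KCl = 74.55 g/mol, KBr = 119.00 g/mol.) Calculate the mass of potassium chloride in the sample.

n(AgNO3) = 0.01422 × 0.5811 = 8.263 × 10^-3 mol
Let x = n(KCl), y = n(KBr).
Titrant: 1x + 1y = 8.263 × 10^-3;  mass: 74.55x + 119.00y = 0.7547
Solving, x = 5.143 × 10^-3 mol, y = 3.120 × 10^-3 mol
mass of KCl = 5.143 × 10^-3 × 74.55 = 0.3834 g

0.3834 g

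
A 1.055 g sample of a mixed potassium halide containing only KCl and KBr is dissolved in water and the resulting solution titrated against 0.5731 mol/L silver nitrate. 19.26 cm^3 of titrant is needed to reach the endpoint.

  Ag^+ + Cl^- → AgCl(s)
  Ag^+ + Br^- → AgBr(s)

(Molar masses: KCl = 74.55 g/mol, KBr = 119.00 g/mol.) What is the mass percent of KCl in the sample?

n(AgNO3) = 0.01926 × 0.5731 = 0.01104 mol
Let x = n(KCl), y = n(KBr).
Titrant: 1x + 1y = 0.01104;  mass: 74.55x + 119.00y = 1.055
Solving, x = 5.816 × 10^-3 mol, y = 5.222 × 10^-3 mol
mass of KCl = 5.816 × 10^-3 × 74.55 = 0.4336 g
% KCl = 0.4336 / 1.055 × 100 = 41.10 %

41.10 %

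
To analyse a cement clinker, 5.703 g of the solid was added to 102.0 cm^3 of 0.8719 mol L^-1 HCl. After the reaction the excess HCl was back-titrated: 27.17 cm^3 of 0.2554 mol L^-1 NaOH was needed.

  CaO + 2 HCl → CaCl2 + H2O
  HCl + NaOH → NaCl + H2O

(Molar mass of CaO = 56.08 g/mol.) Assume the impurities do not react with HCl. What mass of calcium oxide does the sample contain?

n(HCl) added = 0.1020 × 0.8719 = 0.08893 mol
n(NaOH) used in back-titration = 0.02717 × 0.2554 = 6.939 × 10^-3 mol
n(HCl) left over = 6.939 × 10^-3 mol (1:1 ratio)
n(HCl) consumed by analyte = 0.08893 − 6.939 × 10^-3 = 0.08199 mol
From the 1:2 ratio, n(CaO) = 1/2 × 0.08199 = 0.04100 mol
mass of CaO = 0.04100 × 56.08 = 2.299 g

2.299 g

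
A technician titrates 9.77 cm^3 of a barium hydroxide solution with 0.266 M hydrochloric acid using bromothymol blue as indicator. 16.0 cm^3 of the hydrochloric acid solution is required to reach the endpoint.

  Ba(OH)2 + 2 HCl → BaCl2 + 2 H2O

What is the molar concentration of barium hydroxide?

0.218 M

n(HCl) = 0.0160 L × 0.266 mol/L = 4.26 × 10^-3 mol
From the 1:2 mole ratio, n(Ba(OH)2) = 1/2 × 4.26 × 10^-3 = 2.13 × 10^-3 mol
[Ba(OH)2] = 2.13 × 10^-3 mol / 0.00977 L = 0.218 mol/L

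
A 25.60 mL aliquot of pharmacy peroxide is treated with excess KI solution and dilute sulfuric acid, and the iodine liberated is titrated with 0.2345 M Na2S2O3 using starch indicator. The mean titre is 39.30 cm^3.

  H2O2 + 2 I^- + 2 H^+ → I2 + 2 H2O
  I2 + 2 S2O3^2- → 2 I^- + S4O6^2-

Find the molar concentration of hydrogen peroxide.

0.1800 M

n(S2O3^2-) = 0.03930 × 0.2345 = 9.216 × 10^-3 mol
n(I2) = n(S2O3^2-)/2 = 4.608 × 10^-3 mol
n(H2O2) in the aliquot = 4.608 × 10^-3 mol (1:1 ratio)
[H2O2] = 4.608 × 10^-3 / 0.02560 = 0.1800 mol/L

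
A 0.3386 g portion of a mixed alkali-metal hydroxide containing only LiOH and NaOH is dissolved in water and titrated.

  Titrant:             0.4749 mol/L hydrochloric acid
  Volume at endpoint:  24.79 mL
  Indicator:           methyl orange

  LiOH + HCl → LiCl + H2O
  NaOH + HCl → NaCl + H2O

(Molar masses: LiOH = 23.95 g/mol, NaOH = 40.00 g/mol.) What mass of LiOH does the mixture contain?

0.1974 g

n(HCl) = 0.02479 × 0.4749 = 0.01177 mol
Let x = n(LiOH), y = n(NaOH).
Titrant: 1x + 1y = 0.01177;  mass: 23.95x + 40.00y = 0.3386
Solving, x = 8.244 × 10^-3 mol, y = 3.529 × 10^-3 mol
mass of LiOH = 8.244 × 10^-3 × 23.95 = 0.1974 g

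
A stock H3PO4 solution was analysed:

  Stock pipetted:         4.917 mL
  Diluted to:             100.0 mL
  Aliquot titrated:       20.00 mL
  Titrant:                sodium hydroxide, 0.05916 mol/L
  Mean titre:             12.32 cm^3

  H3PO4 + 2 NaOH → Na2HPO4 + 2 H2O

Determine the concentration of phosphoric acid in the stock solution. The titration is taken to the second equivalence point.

0.3706 mol/L

n(NaOH) = 0.01232 × 0.05916 = 7.289 × 10^-4 mol
From the 1:2 ratio, n(H3PO4) in the aliquot = 1/2 × 7.289 × 10^-4 = 3.644 × 10^-4 mol
[H3PO4]_dilute = 3.644 × 10^-4 / 0.02000 = 0.01822 mol/L
Dilution factor = 100.0 / 4.917 = 20.34
[H3PO4]_stock = 0.01822 × 20.34 = 0.3706 mol/L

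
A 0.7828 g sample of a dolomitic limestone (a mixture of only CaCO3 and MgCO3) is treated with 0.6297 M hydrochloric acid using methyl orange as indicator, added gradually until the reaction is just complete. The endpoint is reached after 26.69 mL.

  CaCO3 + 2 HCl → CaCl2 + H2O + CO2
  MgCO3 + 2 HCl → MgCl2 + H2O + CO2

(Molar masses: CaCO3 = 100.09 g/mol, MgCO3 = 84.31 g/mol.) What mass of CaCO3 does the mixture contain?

0.4714 g

n(HCl) = 0.02669 × 0.6297 = 0.01681 mol
Let x = n(CaCO3), y = n(MgCO3).
Titrant: 2x + 2y = 0.01681;  mass: 100.09x + 84.31y = 0.7828
Solving, x = 4.709 × 10^-3 mol, y = 3.694 × 10^-3 mol
mass of CaCO3 = 4.709 × 10^-3 × 100.09 = 0.4714 g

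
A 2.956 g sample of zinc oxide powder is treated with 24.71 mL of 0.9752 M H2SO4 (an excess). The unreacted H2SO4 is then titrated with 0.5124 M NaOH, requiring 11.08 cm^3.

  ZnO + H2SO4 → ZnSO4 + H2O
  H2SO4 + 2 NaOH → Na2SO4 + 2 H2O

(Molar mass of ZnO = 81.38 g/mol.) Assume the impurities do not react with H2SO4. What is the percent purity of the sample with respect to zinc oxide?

58.53 %

n(H2SO4) added = 0.02471 × 0.9752 = 0.02410 mol
n(NaOH) used in back-titration = 0.01108 × 0.5124 = 5.677 × 10^-3 mol
From the 1:2 ratio, n(H2SO4) left over = 1/2 × 5.677 × 10^-3 = 2.839 × 10^-3 mol
n(H2SO4) consumed by analyte = 0.02410 − 2.839 × 10^-3 = 0.02126 mol
n(ZnO) = 0.02126 mol (1:1 ratio)
mass of ZnO = 0.02126 × 81.38 = 1.730 g
% ZnO = 1.730 / 2.956 × 100 = 58.53 %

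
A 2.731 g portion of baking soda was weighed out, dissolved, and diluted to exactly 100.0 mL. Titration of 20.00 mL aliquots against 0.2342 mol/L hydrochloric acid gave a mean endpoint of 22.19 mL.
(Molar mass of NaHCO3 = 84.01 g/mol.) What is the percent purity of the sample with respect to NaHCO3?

NaHCO3 + HCl → NaCl + H2O + CO2
n(HCl) per titration = 0.02219 × 0.2342 = 5.197 × 10^-3 mol
n(NaHCO3) in each aliquot = 5.197 × 10^-3 mol (1:1 ratio)
n(NaHCO3) in the whole flask = 5.197 × 10^-3 × 100.0/20.00 = 0.02598 mol
mass of NaHCO3 = 0.02598 × 84.01 = 2.183 g
% NaHCO3 = 2.183 / 2.731 × 100 = 79.93 %

79.93 %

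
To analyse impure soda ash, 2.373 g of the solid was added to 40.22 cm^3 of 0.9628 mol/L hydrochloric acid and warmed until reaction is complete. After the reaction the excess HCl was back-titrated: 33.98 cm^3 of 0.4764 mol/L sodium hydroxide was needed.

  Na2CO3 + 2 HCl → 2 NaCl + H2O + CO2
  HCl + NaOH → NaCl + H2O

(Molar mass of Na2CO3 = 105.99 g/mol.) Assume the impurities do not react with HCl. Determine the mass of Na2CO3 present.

1.194 g

n(HCl) added = 0.04022 × 0.9628 = 0.03872 mol
n(NaOH) used in back-titration = 0.03398 × 0.4764 = 0.01619 mol
n(HCl) left over = 0.01619 mol (1:1 ratio)
n(HCl) consumed by analyte = 0.03872 − 0.01619 = 0.02254 mol
From the 1:2 ratio, n(Na2CO3) = 1/2 × 0.02254 = 0.01127 mol
mass of Na2CO3 = 0.01127 × 105.99 = 1.194 g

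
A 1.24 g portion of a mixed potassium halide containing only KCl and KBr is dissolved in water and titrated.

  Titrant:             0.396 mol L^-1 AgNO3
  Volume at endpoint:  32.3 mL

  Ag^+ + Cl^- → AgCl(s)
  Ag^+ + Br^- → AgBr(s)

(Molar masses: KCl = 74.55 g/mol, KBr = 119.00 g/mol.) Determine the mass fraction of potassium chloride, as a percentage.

38.2 %

n(AgNO3) = 0.0323 × 0.396 = 0.0128 mol
Let x = n(KCl), y = n(KBr).
Titrant: 1x + 1y = 0.0128;  mass: 74.55x + 119.00y = 1.24
Solving, x = 6.35 × 10^-3 mol, y = 6.44 × 10^-3 mol
mass of KCl = 6.35 × 10^-3 × 74.55 = 0.473 g
% KCl = 0.473 / 1.24 × 100 = 38.2 %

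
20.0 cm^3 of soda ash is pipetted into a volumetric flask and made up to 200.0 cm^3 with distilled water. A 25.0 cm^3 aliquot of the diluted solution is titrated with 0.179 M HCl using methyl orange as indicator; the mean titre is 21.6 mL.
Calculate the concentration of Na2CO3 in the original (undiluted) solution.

0.773 M

Na2CO3 + 2 HCl → 2 NaCl + H2O + CO2
n(HCl) = 0.0216 × 0.179 = 3.87 × 10^-3 mol
From the 1:2 ratio, n(Na2CO3) in the aliquot = 1/2 × 3.87 × 10^-3 = 1.93 × 10^-3 mol
[Na2CO3]_dilute = 1.93 × 10^-3 / 0.0250 = 0.0773 mol/L
Dilution factor = 200.0 / 20.0 = 10.00
[Na2CO3]_stock = 0.0773 × 10.00 = 0.773 mol/L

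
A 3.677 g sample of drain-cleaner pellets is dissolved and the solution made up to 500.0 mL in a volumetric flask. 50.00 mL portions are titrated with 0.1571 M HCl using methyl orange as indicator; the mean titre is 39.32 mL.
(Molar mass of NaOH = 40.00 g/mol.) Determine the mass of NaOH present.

NaOH + HCl → NaCl + H2O
n(HCl) per titration = 0.03932 × 0.1571 = 6.177 × 10^-3 mol
n(NaOH) in each aliquot = 6.177 × 10^-3 mol (1:1 ratio)
n(NaOH) in the whole flask = 6.177 × 10^-3 × 500.0/50.00 = 0.06177 mol
mass of NaOH = 0.06177 × 40.00 = 2.471 g

2.471 g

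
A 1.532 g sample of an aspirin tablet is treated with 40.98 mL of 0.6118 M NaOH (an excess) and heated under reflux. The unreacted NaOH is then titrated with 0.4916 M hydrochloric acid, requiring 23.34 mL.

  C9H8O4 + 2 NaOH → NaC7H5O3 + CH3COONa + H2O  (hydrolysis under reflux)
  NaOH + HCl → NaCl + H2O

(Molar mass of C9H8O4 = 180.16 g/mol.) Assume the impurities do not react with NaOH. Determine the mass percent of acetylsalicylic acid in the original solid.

n(NaOH) added = 0.04098 × 0.6118 = 0.02507 mol
n(HCl) used in back-titration = 0.02334 × 0.4916 = 0.01147 mol
n(NaOH) left over = 0.01147 mol (1:1 ratio)
n(NaOH) consumed by analyte = 0.02507 − 0.01147 = 0.01360 mol
From the 1:2 ratio, n(C9H8O4) = 1/2 × 0.01360 = 6.799 × 10^-3 mol
mass of C9H8O4 = 6.799 × 10^-3 × 180.16 = 1.225 g
% C9H8O4 = 1.225 / 1.532 × 100 = 79.95 %

79.95 %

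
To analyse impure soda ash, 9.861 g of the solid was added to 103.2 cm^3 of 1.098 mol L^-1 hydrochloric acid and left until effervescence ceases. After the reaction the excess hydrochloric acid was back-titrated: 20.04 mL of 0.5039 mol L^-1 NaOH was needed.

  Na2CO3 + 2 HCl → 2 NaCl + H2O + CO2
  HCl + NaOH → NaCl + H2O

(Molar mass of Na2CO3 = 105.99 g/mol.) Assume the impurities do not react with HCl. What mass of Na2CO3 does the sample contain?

5.470 g

n(HCl) added = 0.1032 × 1.098 = 0.1133 mol
n(NaOH) used in back-titration = 0.02004 × 0.5039 = 0.01010 mol
n(HCl) left over = 0.01010 mol (1:1 ratio)
n(HCl) consumed by analyte = 0.1133 − 0.01010 = 0.1032 mol
From the 1:2 ratio, n(Na2CO3) = 1/2 × 0.1032 = 0.05161 mol
mass of Na2CO3 = 0.05161 × 105.99 = 5.470 g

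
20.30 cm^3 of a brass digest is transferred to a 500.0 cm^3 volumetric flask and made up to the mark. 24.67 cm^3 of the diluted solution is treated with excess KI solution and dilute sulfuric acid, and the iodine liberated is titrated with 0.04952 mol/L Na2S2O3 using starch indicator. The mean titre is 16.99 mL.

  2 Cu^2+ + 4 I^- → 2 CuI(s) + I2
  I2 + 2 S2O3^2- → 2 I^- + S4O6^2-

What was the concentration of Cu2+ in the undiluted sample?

n(S2O3^2-) = 0.01699 × 0.04952 = 8.413 × 10^-4 mol
n(I2) = n(S2O3^2-)/2 = 4.207 × 10^-4 mol
From the 2:1 ratio, n(Cu2+) in the aliquot = 2/1 × 4.207 × 10^-4 = 8.413 × 10^-4 mol
[Cu2+]_dilute = 8.413 × 10^-4 / 0.02467 = 0.03410 mol/L
[Cu2+]_original = 0.03410 × 500.0/20.30 = 0.8400 mol/L

0.8400 mol/L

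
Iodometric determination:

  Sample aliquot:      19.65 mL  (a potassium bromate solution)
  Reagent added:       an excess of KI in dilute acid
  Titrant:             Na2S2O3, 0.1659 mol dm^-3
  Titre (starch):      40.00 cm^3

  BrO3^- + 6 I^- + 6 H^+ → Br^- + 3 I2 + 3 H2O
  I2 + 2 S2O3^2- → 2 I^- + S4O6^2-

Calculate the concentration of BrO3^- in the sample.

0.05628 mol/L

n(S2O3^2-) = 0.04000 × 0.1659 = 6.636 × 10^-3 mol
n(I2) = n(S2O3^2-)/2 = 3.318 × 10^-3 mol
From the 1:3 ratio, n(BrO3^-) in the aliquot = 1/3 × 3.318 × 10^-3 = 1.106 × 10^-3 mol
[BrO3^-] = 1.106 × 10^-3 / 0.01965 = 0.05628 mol/L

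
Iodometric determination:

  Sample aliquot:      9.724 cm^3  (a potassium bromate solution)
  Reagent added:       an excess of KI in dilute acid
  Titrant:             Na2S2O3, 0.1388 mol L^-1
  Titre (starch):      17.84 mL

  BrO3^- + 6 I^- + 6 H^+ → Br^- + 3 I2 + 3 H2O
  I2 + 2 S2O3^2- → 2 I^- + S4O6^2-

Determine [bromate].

n(S2O3^2-) = 0.01784 × 0.1388 = 2.476 × 10^-3 mol
n(I2) = n(S2O3^2-)/2 = 1.238 × 10^-3 mol
From the 1:3 ratio, n(BrO3^-) in the aliquot = 1/3 × 1.238 × 10^-3 = 4.127 × 10^-4 mol
[BrO3^-] = 4.127 × 10^-4 / 0.009724 = 0.04244 mol/L

0.04244 mol/L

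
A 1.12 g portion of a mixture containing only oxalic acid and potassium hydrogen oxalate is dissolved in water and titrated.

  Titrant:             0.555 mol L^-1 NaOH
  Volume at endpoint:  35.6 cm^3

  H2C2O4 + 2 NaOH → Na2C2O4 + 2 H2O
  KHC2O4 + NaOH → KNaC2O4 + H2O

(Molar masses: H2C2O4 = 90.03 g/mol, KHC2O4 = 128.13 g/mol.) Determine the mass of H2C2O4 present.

n(NaOH) = 0.0356 × 0.555 = 0.0198 mol
Let x = n(H2C2O4), y = n(KHC2O4).
Titrant: 2x + 1y = 0.0198;  mass: 90.03x + 128.13y = 1.12
Solving, x = 8.49 × 10^-3 mol, y = 2.77 × 10^-3 mol
mass of H2C2O4 = 8.49 × 10^-3 × 90.03 = 0.765 g

0.765 g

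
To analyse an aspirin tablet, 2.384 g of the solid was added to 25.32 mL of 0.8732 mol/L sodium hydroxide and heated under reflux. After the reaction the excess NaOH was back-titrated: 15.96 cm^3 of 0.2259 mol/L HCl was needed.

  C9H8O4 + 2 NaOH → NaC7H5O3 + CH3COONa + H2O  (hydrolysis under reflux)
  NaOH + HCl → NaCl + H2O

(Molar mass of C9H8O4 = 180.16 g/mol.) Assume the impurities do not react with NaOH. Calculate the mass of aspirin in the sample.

1.667 g

n(NaOH) added = 0.02532 × 0.8732 = 0.02211 mol
n(HCl) used in back-titration = 0.01596 × 0.2259 = 3.605 × 10^-3 mol
n(NaOH) left over = 3.605 × 10^-3 mol (1:1 ratio)
n(NaOH) consumed by analyte = 0.02211 − 3.605 × 10^-3 = 0.01850 mol
From the 1:2 ratio, n(C9H8O4) = 1/2 × 0.01850 = 9.252 × 10^-3 mol
mass of C9H8O4 = 9.252 × 10^-3 × 180.16 = 1.667 g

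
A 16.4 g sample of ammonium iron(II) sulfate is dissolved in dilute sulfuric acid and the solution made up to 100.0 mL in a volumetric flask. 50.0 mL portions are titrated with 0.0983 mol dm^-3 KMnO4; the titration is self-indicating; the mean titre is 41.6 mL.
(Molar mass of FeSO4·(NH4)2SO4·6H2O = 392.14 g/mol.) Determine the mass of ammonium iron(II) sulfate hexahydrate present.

16.0 g

MnO4^- + 5 Fe^2+ + 8 H^+ → Mn^2+ + 5 Fe^3+ + 4 H2O
n(KMnO4) per titration = 0.0416 × 0.0983 = 4.09 × 10^-3 mol
From the 5:1 ratio, n(FeSO4·(NH4)2SO4·6H2O) in each aliquot = 5/1 × 4.09 × 10^-3 = 0.0204 mol
n(FeSO4·(NH4)2SO4·6H2O) in the whole flask = 0.0204 × 100.0/50.0 = 0.0409 mol
mass of FeSO4·(NH4)2SO4·6H2O = 0.0409 × 392.14 = 16.0 g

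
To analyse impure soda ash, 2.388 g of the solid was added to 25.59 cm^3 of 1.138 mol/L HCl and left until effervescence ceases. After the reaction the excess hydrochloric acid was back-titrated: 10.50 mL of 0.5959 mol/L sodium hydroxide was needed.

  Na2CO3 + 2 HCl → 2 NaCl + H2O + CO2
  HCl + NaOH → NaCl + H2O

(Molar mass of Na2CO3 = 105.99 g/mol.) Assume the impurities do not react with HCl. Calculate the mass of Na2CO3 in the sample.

n(HCl) added = 0.02559 × 1.138 = 0.02912 mol
n(NaOH) used in back-titration = 0.01050 × 0.5959 = 6.257 × 10^-3 mol
n(HCl) left over = 6.257 × 10^-3 mol (1:1 ratio)
n(HCl) consumed by analyte = 0.02912 − 6.257 × 10^-3 = 0.02286 mol
From the 1:2 ratio, n(Na2CO3) = 1/2 × 0.02286 = 0.01143 mol
mass of Na2CO3 = 0.01143 × 105.99 = 1.212 g

1.212 g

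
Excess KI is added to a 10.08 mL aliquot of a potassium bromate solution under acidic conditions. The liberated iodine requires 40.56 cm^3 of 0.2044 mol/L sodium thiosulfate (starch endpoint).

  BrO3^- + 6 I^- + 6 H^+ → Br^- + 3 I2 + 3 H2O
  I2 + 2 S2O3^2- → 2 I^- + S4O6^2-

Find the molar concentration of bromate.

n(S2O3^2-) = 0.04056 × 0.2044 = 8.290 × 10^-3 mol
n(I2) = n(S2O3^2-)/2 = 4.145 × 10^-3 mol
From the 1:3 ratio, n(BrO3^-) in the aliquot = 1/3 × 4.145 × 10^-3 = 1.382 × 10^-3 mol
[BrO3^-] = 1.382 × 10^-3 / 0.01008 = 0.1371 mol/L

0.1371 mol/L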